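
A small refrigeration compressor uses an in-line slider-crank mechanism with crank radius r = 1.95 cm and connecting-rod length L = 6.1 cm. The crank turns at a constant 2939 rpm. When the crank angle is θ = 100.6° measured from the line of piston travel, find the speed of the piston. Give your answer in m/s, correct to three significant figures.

5.53

ω = 2π·2939/60 = 307.8 rad/s
For an in-line slider-crank, x = r cosθ + √(L² − r² sin²θ), so v = −rω sinθ·[1 + r cosθ/√(L² − r² sin²θ)].
With r = 0.0195 m, L = 0.061 m, θ = 100.6°: √(L² − r² sin²θ) = 0.05791 m.
v = −0.0195·307.8·0.98294·[1 + 0.0195·-0.18395/0.05791] = -5.5337 m/s.
|v| = 5.5337 m/s.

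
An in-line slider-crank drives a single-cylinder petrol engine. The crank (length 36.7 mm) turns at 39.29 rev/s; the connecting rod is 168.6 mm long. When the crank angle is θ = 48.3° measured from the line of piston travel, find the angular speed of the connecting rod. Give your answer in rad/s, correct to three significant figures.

ω = 246.9 rad/s (converted from 39.29 rev/s).
The rod makes angle φ with the slider axis where L sinφ = r sinθ; differentiating, L cosφ·φ̇ = r ω cosθ.
L cosφ = √(L² − r² sin²θ) = 0.16636 m.
|ω_rod| = r ω |cosθ| / √(L² − r² sin²θ) = 0.0367·246.9·0.66523/0.16636 = 36.229 rad/s.

36.2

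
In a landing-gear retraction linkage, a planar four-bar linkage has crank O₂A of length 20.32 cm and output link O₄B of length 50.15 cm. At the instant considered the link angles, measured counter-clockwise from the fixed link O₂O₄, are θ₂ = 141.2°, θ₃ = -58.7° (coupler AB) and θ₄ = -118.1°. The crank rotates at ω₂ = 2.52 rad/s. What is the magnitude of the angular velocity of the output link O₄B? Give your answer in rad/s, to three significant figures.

0.404

ω₂ = 2.52 rad/s
Differentiating the loop-closure r₂e^{iθ₂}+r₃e^{iθ₃}=r₁+r₄e^{iθ₄} gives r₂ω₂e^{iθ₂}+r₃ω₃e^{iθ₃}=r₄ω₄e^{iθ₄}.
Eliminating the other unknown: ω₄ = r₂ω₂ sin(θ₂−θ₃) / [r₄ sin(θ₄−θ₃)].
Numerator sine = -0.34038; denominator sine = -0.86074.
Result = 0.2032·2.52·(-0.34038) / (0.5015·(-0.86074)) = +0.40378 rad/s; magnitude 0.40378 rad/s.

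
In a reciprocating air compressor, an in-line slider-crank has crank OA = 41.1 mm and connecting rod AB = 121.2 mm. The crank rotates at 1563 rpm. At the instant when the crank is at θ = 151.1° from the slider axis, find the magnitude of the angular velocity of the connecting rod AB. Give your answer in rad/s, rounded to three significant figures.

ω = 163.7 rad/s (converted from 1563 rpm).
The rod makes angle φ with the slider axis where L sinφ = r sinθ; differentiating, L cosφ·φ̇ = r ω cosθ.
L cosφ = √(L² − r² sin²θ) = 0.11956 m.
|ω_rod| = r ω |cosθ| / √(L² − r² sin²θ) = 0.0411·163.7·0.87546/0.11956 = 49.258 rad/s.

49.3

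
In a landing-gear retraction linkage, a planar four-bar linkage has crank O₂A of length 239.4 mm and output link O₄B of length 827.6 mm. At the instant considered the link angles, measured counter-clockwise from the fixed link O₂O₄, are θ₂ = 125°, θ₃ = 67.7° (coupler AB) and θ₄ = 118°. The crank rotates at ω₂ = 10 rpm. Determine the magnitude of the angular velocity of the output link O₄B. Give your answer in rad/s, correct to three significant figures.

0.331

ω₂ = 1.047 rad/s (from 10 rpm).
Differentiating the loop-closure r₂e^{iθ₂}+r₃e^{iθ₃}=r₁+r₄e^{iθ₄} gives r₂ω₂e^{iθ₂}+r₃ω₃e^{iθ₃}=r₄ω₄e^{iθ₄}.
Eliminating the other unknown: ω₄ = r₂ω₂ sin(θ₂−θ₃) / [r₄ sin(θ₄−θ₃)].
Numerator sine = +0.84151; denominator sine = +0.76940.
Result = 0.2394·1.047·(+0.84151) / (0.8276·(+0.76940)) = +0.33131 rad/s; magnitude 0.33131 rad/s.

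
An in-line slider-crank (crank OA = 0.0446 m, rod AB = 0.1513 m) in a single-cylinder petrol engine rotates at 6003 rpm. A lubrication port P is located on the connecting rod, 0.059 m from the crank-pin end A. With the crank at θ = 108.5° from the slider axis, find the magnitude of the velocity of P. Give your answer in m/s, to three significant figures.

ω = 628.6 rad/s.  Crank-pin speed |V_A| = rω = 28.037 m/s, perpendicular to OA.
Rod angle: sinφ = −(r/L) sinθ ⇒ φ = -16.233°; ω_rod = −rω cosθ/√(L²−r²sin²θ) = +61.24 rad/s.
V_P = V_A + ω_rod × AP, with AP = 0.059 m along the rod.
Components: V_Px = −rω sinθ − a·ω_rod·sinφ = -25.578 m/s;  V_Py = rω cosθ + a·ω_rod·cosφ = -5.4271 m/s.
|V_P| = √(V_Px² + V_Py²) = 26.148 m/s.

26.1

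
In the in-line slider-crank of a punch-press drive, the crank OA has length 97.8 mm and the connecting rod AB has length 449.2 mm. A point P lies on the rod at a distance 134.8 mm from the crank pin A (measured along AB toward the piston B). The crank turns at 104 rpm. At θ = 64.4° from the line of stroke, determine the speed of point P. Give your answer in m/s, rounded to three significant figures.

1.04

ω = 10.89 rad/s.  Crank-pin speed |V_A| = rω = 1.0651 m/s, perpendicular to OA.
Rod angle: sinφ = −(r/L) sinθ ⇒ φ = -11.323°; ω_rod = −rω cosθ/√(L²−r²sin²θ) = -1.0449 rad/s.
V_P = V_A + ω_rod × AP, with AP = 0.1348 m along the rod.
Components: V_Px = −rω sinθ − a·ω_rod·sinφ = -0.98822 m/s;  V_Py = rω cosθ + a·ω_rod·cosφ = +0.32212 m/s.
|V_P| = √(V_Px² + V_Py²) = 1.0394 m/s.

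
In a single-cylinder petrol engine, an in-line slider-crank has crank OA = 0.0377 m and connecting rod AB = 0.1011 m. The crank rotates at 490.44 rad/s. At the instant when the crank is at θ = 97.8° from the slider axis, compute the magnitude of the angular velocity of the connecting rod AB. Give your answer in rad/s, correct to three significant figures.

26.7

ω = 490.4 rad/s
The rod makes angle φ with the slider axis where L sinφ = r sinθ; differentiating, L cosφ·φ̇ = r ω cosθ.
L cosφ = √(L² − r² sin²θ) = 0.093947 m.
|ω_rod| = r ω |cosθ| / √(L² − r² sin²θ) = 0.0377·490.4·0.13572/0.093947 = 26.71 rad/s.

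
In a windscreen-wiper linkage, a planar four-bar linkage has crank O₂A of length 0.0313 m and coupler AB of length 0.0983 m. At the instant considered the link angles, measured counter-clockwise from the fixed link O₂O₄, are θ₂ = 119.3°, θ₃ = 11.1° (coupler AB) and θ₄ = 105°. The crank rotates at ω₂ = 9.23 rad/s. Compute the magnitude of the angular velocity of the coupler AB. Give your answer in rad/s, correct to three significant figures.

0.728

ω₂ = 9.23 rad/s
Differentiating the loop-closure r₂e^{iθ₂}+r₃e^{iθ₃}=r₁+r₄e^{iθ₄} gives r₂ω₂e^{iθ₂}+r₃ω₃e^{iθ₃}=r₄ω₄e^{iθ₄}.
Eliminating the other unknown: ω₃ = r₂ω₂ sin(θ₄−θ₂) / [r₃ sin(θ₃−θ₄)].
Numerator sine = -0.24700; denominator sine = -0.99768.
Result = 0.0313·9.23·(-0.24700) / (0.0983·(-0.99768)) = +0.7276 rad/s; magnitude 0.7276 rad/s.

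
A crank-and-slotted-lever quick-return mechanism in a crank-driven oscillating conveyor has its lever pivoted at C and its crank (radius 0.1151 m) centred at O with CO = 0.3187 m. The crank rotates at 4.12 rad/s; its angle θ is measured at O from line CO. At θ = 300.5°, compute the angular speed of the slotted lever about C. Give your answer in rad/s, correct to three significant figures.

0.863

ω = 4.12 rad/s
Crank pin A relative to C: A = (d + r cosθ, r sinθ); lever angle φ = atan2(r sinθ, d + r cosθ).
Differentiating tanφ: φ̇ = rω(d cosθ + r)/(d² + r² + 2dr cosθ).
d² + r² + 2dr cosθ = |CA|² = 0.152053 m²;  d cosθ + r = +0.27685 m.
|ω_lever| = |0.1151·4.12·+0.27685| / 0.152053 = 0.86343 rad/s.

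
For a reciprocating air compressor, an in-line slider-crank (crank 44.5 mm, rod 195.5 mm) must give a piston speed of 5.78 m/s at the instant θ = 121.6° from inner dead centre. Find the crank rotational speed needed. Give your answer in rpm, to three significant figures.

1660

For an in-line slider-crank, |v_piston| = rω|sinθ|·[1 + r cosθ/√(L² − r² sin²θ)].
With r = 0.0445 m, L = 0.1955 m, θ = 121.6°: the bracketed kinematic factor |dx/dθ| = 0.033294 m.
ω = v/|dx/dθ| = 5.78/0.033294 = 173.61 rad/s.
N = 60ω/(2π) = 1657.8 rpm.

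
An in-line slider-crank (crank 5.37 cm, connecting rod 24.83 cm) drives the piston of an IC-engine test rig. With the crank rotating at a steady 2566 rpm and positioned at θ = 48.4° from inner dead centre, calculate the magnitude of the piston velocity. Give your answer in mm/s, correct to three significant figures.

ω = 2π·2566/60 = 268.7 rad/s
For an in-line slider-crank, x = r cosθ + √(L² − r² sin²θ), so v = −rω sinθ·[1 + r cosθ/√(L² − r² sin²θ)].
With r = 0.0537 m, L = 0.2483 m, θ = 48.4°: √(L² − r² sin²θ) = 0.24503 m.
v = −0.0537·268.7·0.74780·[1 + 0.0537·0.66393/0.24503] = -12.361 m/s.
|v| = 12.361 m/s = 12361 mm/s.

12400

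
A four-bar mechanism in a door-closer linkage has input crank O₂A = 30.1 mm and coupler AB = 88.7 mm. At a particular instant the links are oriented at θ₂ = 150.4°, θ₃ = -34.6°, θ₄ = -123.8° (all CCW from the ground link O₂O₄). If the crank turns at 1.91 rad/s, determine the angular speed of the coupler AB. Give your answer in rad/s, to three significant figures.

0.646

ω₂ = 1.91 rad/s
Differentiating the loop-closure r₂e^{iθ₂}+r₃e^{iθ₃}=r₁+r₄e^{iθ₄} gives r₂ω₂e^{iθ₂}+r₃ω₃e^{iθ₃}=r₄ω₄e^{iθ₄}.
Eliminating the other unknown: ω₃ = r₂ω₂ sin(θ₄−θ₂) / [r₃ sin(θ₃−θ₄)].
Numerator sine = +0.99731; denominator sine = +0.99990.
Result = 0.0301·1.91·(+0.99731) / (0.0887·(+0.99990)) = +0.64647 rad/s; magnitude 0.64647 rad/s.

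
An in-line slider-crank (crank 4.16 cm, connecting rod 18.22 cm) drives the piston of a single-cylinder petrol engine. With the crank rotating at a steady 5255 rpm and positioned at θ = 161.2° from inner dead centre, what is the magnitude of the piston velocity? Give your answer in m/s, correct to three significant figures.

ω = 2π·5255/60 = 550.3 rad/s
For an in-line slider-crank, x = r cosθ + √(L² − r² sin²θ), so v = −rω sinθ·[1 + r cosθ/√(L² − r² sin²θ)].
With r = 0.0416 m, L = 0.1822 m, θ = 161.2°: √(L² − r² sin²θ) = 0.18171 m.
v = −0.0416·550.3·0.32227·[1 + 0.0416·-0.94665/0.18171] = -5.7786 m/s.
|v| = 5.7786 m/s.

5.78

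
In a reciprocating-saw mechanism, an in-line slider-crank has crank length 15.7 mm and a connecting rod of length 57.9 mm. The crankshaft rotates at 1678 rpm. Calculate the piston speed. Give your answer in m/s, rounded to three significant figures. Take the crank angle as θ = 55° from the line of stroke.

ω = 2π·1678/60 = 175.7 rad/s
For an in-line slider-crank, x = r cosθ + √(L² − r² sin²θ), so v = −rω sinθ·[1 + r cosθ/√(L² − r² sin²θ)].
With r = 0.0157 m, L = 0.0579 m, θ = 55°: √(L² − r² sin²θ) = 0.056454 m.
v = −0.0157·175.7·0.81915·[1 + 0.0157·0.57358/0.056454] = -2.6204 m/s.
|v| = 2.6204 m/s.

2.62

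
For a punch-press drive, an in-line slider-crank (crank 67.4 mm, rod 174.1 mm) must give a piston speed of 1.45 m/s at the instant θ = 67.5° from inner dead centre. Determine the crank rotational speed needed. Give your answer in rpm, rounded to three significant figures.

192

For an in-line slider-crank, |v_piston| = rω|sinθ|·[1 + r cosθ/√(L² − r² sin²θ)].
With r = 0.0674 m, L = 0.1741 m, θ = 67.5°: the bracketed kinematic factor |dx/dθ| = 0.072148 m.
ω = v/|dx/dθ| = 1.45/0.072148 = 20.098 rad/s.
N = 60ω/(2π) = 191.92 rpm.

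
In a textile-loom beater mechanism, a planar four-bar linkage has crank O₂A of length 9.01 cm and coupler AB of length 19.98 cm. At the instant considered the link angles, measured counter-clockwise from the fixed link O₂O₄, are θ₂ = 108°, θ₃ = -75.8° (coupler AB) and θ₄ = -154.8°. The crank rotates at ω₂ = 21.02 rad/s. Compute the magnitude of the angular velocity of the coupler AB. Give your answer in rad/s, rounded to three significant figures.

9.58

ω₂ = 21.02 rad/s
Differentiating the loop-closure r₂e^{iθ₂}+r₃e^{iθ₃}=r₁+r₄e^{iθ₄} gives r₂ω₂e^{iθ₂}+r₃ω₃e^{iθ₃}=r₄ω₄e^{iθ₄}.
Eliminating the other unknown: ω₃ = r₂ω₂ sin(θ₄−θ₂) / [r₃ sin(θ₃−θ₄)].
Numerator sine = +0.99211; denominator sine = +0.98163.
Result = 0.0901·21.02·(+0.99211) / (0.1998·(+0.98163)) = +9.5803 rad/s; magnitude 9.5803 rad/s.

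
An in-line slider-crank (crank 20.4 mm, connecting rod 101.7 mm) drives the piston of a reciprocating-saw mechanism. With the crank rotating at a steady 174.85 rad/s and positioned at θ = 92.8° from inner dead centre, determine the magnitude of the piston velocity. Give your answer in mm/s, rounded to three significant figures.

ω = 174.8 rad/s
For an in-line slider-crank, x = r cosθ + √(L² − r² sin²θ), so v = −rω sinθ·[1 + r cosθ/√(L² − r² sin²θ)].
With r = 0.0204 m, L = 0.1017 m, θ = 92.8°: √(L² − r² sin²θ) = 0.099638 m.
v = −0.0204·174.8·0.99881·[1 + 0.0204·-0.04885/0.099638] = -3.527 m/s.
|v| = 3.527 m/s = 3527 mm/s.

3530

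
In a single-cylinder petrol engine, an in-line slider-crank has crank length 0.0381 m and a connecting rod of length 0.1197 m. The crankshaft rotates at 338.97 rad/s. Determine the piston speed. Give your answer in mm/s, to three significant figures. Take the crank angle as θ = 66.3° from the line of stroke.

13400

ω = 339 rad/s
For an in-line slider-crank, x = r cosθ + √(L² − r² sin²θ), so v = −rω sinθ·[1 + r cosθ/√(L² − r² sin²θ)].
With r = 0.0381 m, L = 0.1197 m, θ = 66.3°: √(L² − r² sin²θ) = 0.1145 m.
v = −0.0381·339·0.91566·[1 + 0.0381·0.40195/0.1145] = -13.407 m/s.
|v| = 13.407 m/s = 13407 mm/s.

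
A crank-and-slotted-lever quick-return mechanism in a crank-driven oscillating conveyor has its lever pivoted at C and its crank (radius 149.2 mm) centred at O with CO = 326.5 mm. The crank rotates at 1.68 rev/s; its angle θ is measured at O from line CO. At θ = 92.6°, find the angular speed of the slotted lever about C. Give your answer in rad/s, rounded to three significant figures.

1.70

ω = 10.56 rad/s (from 1.68 rev/s).
Crank pin A relative to C: A = (d + r cosθ, r sinθ); lever angle φ = atan2(r sinθ, d + r cosθ).
Differentiating tanφ: φ̇ = rω(d cosθ + r)/(d² + r² + 2dr cosθ).
d² + r² + 2dr cosθ = |CA|² = 0.124443 m²;  d cosθ + r = +0.13439 m.
|ω_lever| = |0.1492·10.56·+0.13439| / 0.124443 = 1.7008 rad/s.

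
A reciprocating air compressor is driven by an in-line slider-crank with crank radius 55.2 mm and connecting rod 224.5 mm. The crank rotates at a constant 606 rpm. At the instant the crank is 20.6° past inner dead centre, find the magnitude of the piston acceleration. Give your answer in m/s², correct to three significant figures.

ω = 2π·606/60 = 63.46 rad/s
x(θ) = r cosθ + √(L² − r² sin²θ); with ω constant, a = ω²·d²x/dθ².
d²x/dθ² = −r cosθ − r²(cos2θ)/√u − r⁴ sin²2θ/(4u^{3/2}),  u = L² − r² sin²θ = 0.050023 m².
Substituting r = 0.0552 m, L = 0.2245 m, θ = 20.6°: d²x/dθ² = -0.062011 m.
a = ω²·d²x/dθ² = (63.46)²·(-0.062011) = -249.73 m/s²;  |a| = 249.73 m/s².

250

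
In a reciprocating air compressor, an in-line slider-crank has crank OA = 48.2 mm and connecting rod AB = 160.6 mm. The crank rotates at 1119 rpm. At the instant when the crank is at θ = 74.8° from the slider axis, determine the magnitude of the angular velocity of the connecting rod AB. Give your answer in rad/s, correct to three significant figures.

ω = 117.2 rad/s (converted from 1119 rpm).
The rod makes angle φ with the slider axis where L sinφ = r sinθ; differentiating, L cosφ·φ̇ = r ω cosθ.
L cosφ = √(L² − r² sin²θ) = 0.15372 m.
|ω_rod| = r ω |cosθ| / √(L² − r² sin²θ) = 0.0482·117.2·0.26219/0.15372 = 9.6338 rad/s.

9.63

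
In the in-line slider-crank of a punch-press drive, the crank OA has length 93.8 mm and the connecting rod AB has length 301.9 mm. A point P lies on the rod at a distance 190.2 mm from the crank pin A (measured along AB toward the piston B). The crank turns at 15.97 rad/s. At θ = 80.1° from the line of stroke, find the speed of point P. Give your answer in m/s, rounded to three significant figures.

ω = 15.97 rad/s.  Crank-pin speed |V_A| = rω = 1.498 m/s, perpendicular to OA.
Rod angle: sinφ = −(r/L) sinθ ⇒ φ = -17.823°; ω_rod = −rω cosθ/√(L²−r²sin²θ) = -0.89609 rad/s.
V_P = V_A + ω_rod × AP, with AP = 0.1902 m along the rod.
Components: V_Px = −rω sinθ − a·ω_rod·sinφ = -1.5278 m/s;  V_Py = rω cosθ + a·ω_rod·cosφ = +0.09529 m/s.
|V_P| = √(V_Px² + V_Py²) = 1.5308 m/s.

1.53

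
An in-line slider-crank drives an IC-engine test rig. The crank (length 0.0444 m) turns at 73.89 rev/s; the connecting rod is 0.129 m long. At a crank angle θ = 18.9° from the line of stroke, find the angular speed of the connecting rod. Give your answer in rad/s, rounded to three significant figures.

152

ω = 464.3 rad/s (converted from 73.89 rev/s).
The rod makes angle φ with the slider axis where L sinφ = r sinθ; differentiating, L cosφ·φ̇ = r ω cosθ.
L cosφ = √(L² − r² sin²θ) = 0.1282 m.
|ω_rod| = r ω |cosθ| / √(L² − r² sin²θ) = 0.0444·464.3·0.94609/0.1282 = 152.13 rad/s.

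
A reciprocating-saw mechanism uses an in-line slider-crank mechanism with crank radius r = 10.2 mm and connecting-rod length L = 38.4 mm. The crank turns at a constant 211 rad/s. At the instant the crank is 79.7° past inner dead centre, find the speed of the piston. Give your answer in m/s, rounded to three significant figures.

ω = 211 rad/s
For an in-line slider-crank, x = r cosθ + √(L² − r² sin²θ), so v = −rω sinθ·[1 + r cosθ/√(L² − r² sin²θ)].
With r = 0.0102 m, L = 0.0384 m, θ = 79.7°: √(L² − r² sin²θ) = 0.037065 m.
v = −0.0102·211·0.98389·[1 + 0.0102·0.17880/0.037065] = -2.2217 m/s.
|v| = 2.2217 m/s.

2.22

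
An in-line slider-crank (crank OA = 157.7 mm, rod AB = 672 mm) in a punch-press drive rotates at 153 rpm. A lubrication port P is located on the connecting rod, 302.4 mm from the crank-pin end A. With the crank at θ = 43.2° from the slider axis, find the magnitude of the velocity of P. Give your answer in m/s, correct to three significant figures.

2.12

ω = 16.02 rad/s.  Crank-pin speed |V_A| = rω = 2.5267 m/s, perpendicular to OA.
Rod angle: sinφ = −(r/L) sinθ ⇒ φ = -9.244°; ω_rod = −rω cosθ/√(L²−r²sin²θ) = -2.777 rad/s.
V_P = V_A + ω_rod × AP, with AP = 0.3024 m along the rod.
Components: V_Px = −rω sinθ − a·ω_rod·sinφ = -1.8645 m/s;  V_Py = rω cosθ + a·ω_rod·cosφ = +1.013 m/s.
|V_P| = √(V_Px² + V_Py²) = 2.122 m/s.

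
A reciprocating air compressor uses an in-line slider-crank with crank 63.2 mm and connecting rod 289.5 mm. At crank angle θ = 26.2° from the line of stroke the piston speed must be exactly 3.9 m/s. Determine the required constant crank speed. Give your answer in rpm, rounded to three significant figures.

For an in-line slider-crank, |v_piston| = rω|sinθ|·[1 + r cosθ/√(L² − r² sin²θ)].
With r = 0.0632 m, L = 0.2895 m, θ = 26.2°: the bracketed kinematic factor |dx/dθ| = 0.033394 m.
ω = v/|dx/dθ| = 3.9/0.033394 = 116.79 rad/s.
N = 60ω/(2π) = 1115.2 rpm.

1120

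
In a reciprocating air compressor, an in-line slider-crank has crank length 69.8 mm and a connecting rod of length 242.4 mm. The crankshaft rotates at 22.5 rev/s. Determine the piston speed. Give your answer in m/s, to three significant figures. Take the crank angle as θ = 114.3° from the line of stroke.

7.89

ω = 2π·22.5 = 141.4 rad/s
For an in-line slider-crank, x = r cosθ + √(L² − r² sin²θ), so v = −rω sinθ·[1 + r cosθ/√(L² − r² sin²θ)].
With r = 0.0698 m, L = 0.2424 m, θ = 114.3°: √(L² − r² sin²θ) = 0.2339 m.
v = −0.0698·141.4·0.91140·[1 + 0.0698·-0.41151/0.2339] = -7.8891 m/s.
|v| = 7.8891 m/s.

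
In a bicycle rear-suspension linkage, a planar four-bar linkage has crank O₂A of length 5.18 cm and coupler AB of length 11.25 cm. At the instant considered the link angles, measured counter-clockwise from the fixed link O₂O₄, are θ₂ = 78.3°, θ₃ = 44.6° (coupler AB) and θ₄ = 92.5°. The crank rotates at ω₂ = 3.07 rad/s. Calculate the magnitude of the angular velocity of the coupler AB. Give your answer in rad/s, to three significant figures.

0.467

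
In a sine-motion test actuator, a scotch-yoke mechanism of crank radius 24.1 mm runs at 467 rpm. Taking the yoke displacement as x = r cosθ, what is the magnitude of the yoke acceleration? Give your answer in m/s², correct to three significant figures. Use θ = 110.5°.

20.2

ω = 48.9 rad/s (from 467 rpm).
x = r cosθ ⇒ ẍ = −rω² cosθ (ω constant).
|a| = rω²|cosθ| = 0.0241·(48.9)²·|cos 110.5°| = 20.185 m/s².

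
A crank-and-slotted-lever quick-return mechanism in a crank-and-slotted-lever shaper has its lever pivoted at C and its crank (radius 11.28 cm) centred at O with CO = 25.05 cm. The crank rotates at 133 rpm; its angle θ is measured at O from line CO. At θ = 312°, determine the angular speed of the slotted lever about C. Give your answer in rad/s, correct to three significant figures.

ω = 13.93 rad/s (from 133 rpm).
Crank pin A relative to C: A = (d + r cosθ, r sinθ); lever angle φ = atan2(r sinθ, d + r cosθ).
Differentiating tanφ: φ̇ = rω(d cosθ + r)/(d² + r² + 2dr cosθ).
d² + r² + 2dr cosθ = |CA|² = 0.113289 m²;  d cosθ + r = +0.28042 m.
|ω_lever| = |0.1128·13.93·+0.28042| / 0.113289 = 3.8887 rad/s.

3.89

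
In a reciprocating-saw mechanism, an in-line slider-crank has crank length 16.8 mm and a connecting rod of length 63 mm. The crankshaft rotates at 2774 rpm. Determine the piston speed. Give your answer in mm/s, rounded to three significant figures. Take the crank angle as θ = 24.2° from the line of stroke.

ω = 2π·2774/60 = 290.5 rad/s
For an in-line slider-crank, x = r cosθ + √(L² − r² sin²θ), so v = −rω sinθ·[1 + r cosθ/√(L² − r² sin²θ)].
With r = 0.0168 m, L = 0.063 m, θ = 24.2°: √(L² − r² sin²θ) = 0.062622 m.
v = −0.0168·290.5·0.40992·[1 + 0.0168·0.91212/0.062622] = -2.4901 m/s.
|v| = 2.4901 m/s = 2490.1 mm/s.

2490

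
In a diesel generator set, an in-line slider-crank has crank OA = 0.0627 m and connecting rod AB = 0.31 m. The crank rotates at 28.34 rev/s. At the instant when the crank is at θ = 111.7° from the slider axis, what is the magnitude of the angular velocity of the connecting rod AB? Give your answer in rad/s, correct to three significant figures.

13.6

ω = 178.1 rad/s (converted from 28.34 rev/s).
The rod makes angle φ with the slider axis where L sinφ = r sinθ; differentiating, L cosφ·φ̇ = r ω cosθ.
L cosφ = √(L² − r² sin²θ) = 0.30448 m.
|ω_rod| = r ω |cosθ| / √(L² − r² sin²θ) = 0.0627·178.1·0.36975/0.30448 = 13.558 rad/s.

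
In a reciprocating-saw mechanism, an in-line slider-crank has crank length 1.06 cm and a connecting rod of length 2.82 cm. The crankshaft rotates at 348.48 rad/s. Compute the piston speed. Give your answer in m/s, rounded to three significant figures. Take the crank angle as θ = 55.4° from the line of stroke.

ω = 348.5 rad/s
For an in-line slider-crank, x = r cosθ + √(L² − r² sin²θ), so v = −rω sinθ·[1 + r cosθ/√(L² − r² sin²θ)].
With r = 0.0106 m, L = 0.0282 m, θ = 55.4°: √(L² − r² sin²θ) = 0.026816 m.
v = −0.0106·348.5·0.82314·[1 + 0.0106·0.56784/0.026816] = -3.7231 m/s.
|v| = 3.7231 m/s.

3.72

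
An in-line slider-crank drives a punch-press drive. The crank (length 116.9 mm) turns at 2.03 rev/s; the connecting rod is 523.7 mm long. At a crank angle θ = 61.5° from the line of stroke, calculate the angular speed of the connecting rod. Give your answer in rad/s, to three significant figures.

1.39

ω = 12.75 rad/s (converted from 2.03 rev/s).
The rod makes angle φ with the slider axis where L sinφ = r sinθ; differentiating, L cosφ·φ̇ = r ω cosθ.
L cosφ = √(L² − r² sin²θ) = 0.51352 m.
|ω_rod| = r ω |cosθ| / √(L² − r² sin²θ) = 0.1169·12.75·0.47716/0.51352 = 1.3855 rad/s.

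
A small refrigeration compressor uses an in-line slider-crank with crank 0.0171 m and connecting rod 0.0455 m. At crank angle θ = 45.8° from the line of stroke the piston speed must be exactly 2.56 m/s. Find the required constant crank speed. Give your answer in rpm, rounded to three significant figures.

1570

For an in-line slider-crank, |v_piston| = rω|sinθ|·[1 + r cosθ/√(L² − r² sin²θ)].
With r = 0.0171 m, L = 0.0455 m, θ = 45.8°: the bracketed kinematic factor |dx/dθ| = 0.015595 m.
ω = v/|dx/dθ| = 2.56/0.015595 = 164.16 rad/s.
N = 60ω/(2π) = 1567.6 rpm.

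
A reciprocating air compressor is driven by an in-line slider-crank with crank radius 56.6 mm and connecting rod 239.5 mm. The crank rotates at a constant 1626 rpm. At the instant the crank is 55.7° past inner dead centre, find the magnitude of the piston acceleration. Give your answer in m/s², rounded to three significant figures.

ω = 2π·1626/60 = 170.3 rad/s
x(θ) = r cosθ + √(L² − r² sin²θ); with ω constant, a = ω²·d²x/dθ².
d²x/dθ² = −r cosθ − r²(cos2θ)/√u − r⁴ sin²2θ/(4u^{3/2}),  u = L² − r² sin²θ = 0.055174 m².
Substituting r = 0.0566 m, L = 0.2395 m, θ = 55.7°: d²x/dθ² = -0.027091 m.
a = ω²·d²x/dθ² = (170.3)²·(-0.027091) = -785.45 m/s²;  |a| = 785.45 m/s².

785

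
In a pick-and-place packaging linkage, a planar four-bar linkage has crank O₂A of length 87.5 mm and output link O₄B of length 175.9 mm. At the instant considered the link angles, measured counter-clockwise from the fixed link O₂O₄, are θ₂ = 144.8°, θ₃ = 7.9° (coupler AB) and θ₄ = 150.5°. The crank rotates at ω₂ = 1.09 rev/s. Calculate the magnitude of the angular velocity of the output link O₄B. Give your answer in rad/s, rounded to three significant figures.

3.83

ω₂ = 6.849 rad/s (from 1.09 rev/s).
Differentiating the loop-closure r₂e^{iθ₂}+r₃e^{iθ₃}=r₁+r₄e^{iθ₄} gives r₂ω₂e^{iθ₂}+r₃ω₃e^{iθ₃}=r₄ω₄e^{iθ₄}.
Eliminating the other unknown: ω₄ = r₂ω₂ sin(θ₂−θ₃) / [r₄ sin(θ₄−θ₃)].
Numerator sine = +0.68327; denominator sine = +0.60738.
Result = 0.0875·6.849·(+0.68327) / (0.1759·(+0.60738)) = +3.8325 rad/s; magnitude 3.8325 rad/s.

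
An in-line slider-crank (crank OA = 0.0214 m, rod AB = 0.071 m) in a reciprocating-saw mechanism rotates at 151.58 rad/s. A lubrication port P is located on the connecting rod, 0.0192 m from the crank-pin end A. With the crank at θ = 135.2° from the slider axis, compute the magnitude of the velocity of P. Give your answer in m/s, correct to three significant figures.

ω = 151.6 rad/s.  Crank-pin speed |V_A| = rω = 3.2438 m/s, perpendicular to OA.
Rod angle: sinφ = −(r/L) sinθ ⇒ φ = -12.262°; ω_rod = −rω cosθ/√(L²−r²sin²θ) = +33.175 rad/s.
V_P = V_A + ω_rod × AP, with AP = 0.0192 m along the rod.
Components: V_Px = −rω sinθ − a·ω_rod·sinφ = -2.1504 m/s;  V_Py = rω cosθ + a·ω_rod·cosφ = -1.6793 m/s.
|V_P| = √(V_Px² + V_Py²) = 2.7284 m/s.

2.73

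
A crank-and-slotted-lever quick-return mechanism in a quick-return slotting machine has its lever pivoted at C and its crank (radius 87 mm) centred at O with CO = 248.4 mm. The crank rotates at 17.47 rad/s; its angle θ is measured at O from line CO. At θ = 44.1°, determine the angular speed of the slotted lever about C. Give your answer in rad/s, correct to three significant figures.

4.02

ω = 17.47 rad/s
Crank pin A relative to C: A = (d + r cosθ, r sinθ); lever angle φ = atan2(r sinθ, d + r cosθ).
Differentiating tanφ: φ̇ = rω(d cosθ + r)/(d² + r² + 2dr cosθ).
d² + r² + 2dr cosθ = |CA|² = 0.10031 m²;  d cosθ + r = +0.26538 m.
|ω_lever| = |0.087·17.47·+0.26538| / 0.10031 = 4.0211 rad/s.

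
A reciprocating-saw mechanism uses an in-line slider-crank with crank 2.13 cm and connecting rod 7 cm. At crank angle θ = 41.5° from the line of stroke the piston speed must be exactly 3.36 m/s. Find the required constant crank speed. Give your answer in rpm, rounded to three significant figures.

1840

For an in-line slider-crank, |v_piston| = rω|sinθ|·[1 + r cosθ/√(L² − r² sin²θ)].
With r = 0.0213 m, L = 0.07 m, θ = 41.5°: the bracketed kinematic factor |dx/dθ| = 0.017398 m.
ω = v/|dx/dθ| = 3.36/0.017398 = 193.13 rad/s.
N = 60ω/(2π) = 1844.2 rpm.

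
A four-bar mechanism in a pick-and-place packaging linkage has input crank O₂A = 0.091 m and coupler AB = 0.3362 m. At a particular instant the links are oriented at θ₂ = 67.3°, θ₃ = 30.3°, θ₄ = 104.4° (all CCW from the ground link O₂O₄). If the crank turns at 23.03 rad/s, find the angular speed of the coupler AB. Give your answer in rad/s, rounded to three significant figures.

3.91

ω₂ = 23.03 rad/s
Differentiating the loop-closure r₂e^{iθ₂}+r₃e^{iθ₃}=r₁+r₄e^{iθ₄} gives r₂ω₂e^{iθ₂}+r₃ω₃e^{iθ₃}=r₄ω₄e^{iθ₄}.
Eliminating the other unknown: ω₃ = r₂ω₂ sin(θ₄−θ₂) / [r₃ sin(θ₃−θ₄)].
Numerator sine = +0.60321; denominator sine = -0.96174.
Result = 0.091·23.03·(+0.60321) / (0.3362·(-0.96174)) = -3.9097 rad/s; magnitude 3.9097 rad/s.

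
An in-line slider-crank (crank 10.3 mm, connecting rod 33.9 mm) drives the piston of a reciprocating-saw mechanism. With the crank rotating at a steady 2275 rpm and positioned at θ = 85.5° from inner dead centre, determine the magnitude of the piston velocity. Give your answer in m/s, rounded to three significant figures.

2.51

ω = 2π·2275/60 = 238.2 rad/s
For an in-line slider-crank, x = r cosθ + √(L² − r² sin²θ), so v = −rω sinθ·[1 + r cosθ/√(L² − r² sin²θ)].
With r = 0.0103 m, L = 0.0339 m, θ = 85.5°: √(L² − r² sin²θ) = 0.032307 m.
v = −0.0103·238.2·0.99692·[1 + 0.0103·0.07846/0.032307] = -2.5075 m/s.
|v| = 2.5075 m/s.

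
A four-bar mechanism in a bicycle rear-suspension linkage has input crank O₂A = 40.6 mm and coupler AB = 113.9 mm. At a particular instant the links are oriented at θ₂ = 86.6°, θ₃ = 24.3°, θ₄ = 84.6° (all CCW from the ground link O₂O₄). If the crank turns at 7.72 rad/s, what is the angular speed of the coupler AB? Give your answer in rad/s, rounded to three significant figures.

0.111

ω₂ = 7.72 rad/s
Differentiating the loop-closure r₂e^{iθ₂}+r₃e^{iθ₃}=r₁+r₄e^{iθ₄} gives r₂ω₂e^{iθ₂}+r₃ω₃e^{iθ₃}=r₄ω₄e^{iθ₄}.
Eliminating the other unknown: ω₃ = r₂ω₂ sin(θ₄−θ₂) / [r₃ sin(θ₃−θ₄)].
Numerator sine = -0.03490; denominator sine = -0.86863.
Result = 0.0406·7.72·(-0.03490) / (0.1139·(-0.86863)) = +0.11056 rad/s; magnitude 0.11056 rad/s.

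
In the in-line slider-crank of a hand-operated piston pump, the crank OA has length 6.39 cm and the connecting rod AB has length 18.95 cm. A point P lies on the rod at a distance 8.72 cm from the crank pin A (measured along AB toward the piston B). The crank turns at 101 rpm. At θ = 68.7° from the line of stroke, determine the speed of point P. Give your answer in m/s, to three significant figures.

0.680

ω = 10.58 rad/s.  Crank-pin speed |V_A| = rω = 0.67585 m/s, perpendicular to OA.
Rod angle: sinφ = −(r/L) sinθ ⇒ φ = -18.311°; ω_rod = −rω cosθ/√(L²−r²sin²θ) = -1.3646 rad/s.
V_P = V_A + ω_rod × AP, with AP = 0.0872 m along the rod.
Components: V_Px = −rω sinθ − a·ω_rod·sinφ = -0.66707 m/s;  V_Py = rω cosθ + a·ω_rod·cosφ = +0.13253 m/s.
|V_P| = √(V_Px² + V_Py²) = 0.68011 m/s.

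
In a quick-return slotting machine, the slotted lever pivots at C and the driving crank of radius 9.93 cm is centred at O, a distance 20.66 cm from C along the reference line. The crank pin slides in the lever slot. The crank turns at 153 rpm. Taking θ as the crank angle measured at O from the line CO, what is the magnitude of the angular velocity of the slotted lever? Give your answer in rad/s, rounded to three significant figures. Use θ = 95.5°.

2.60

ω = 16.02 rad/s (from 153 rpm).
Crank pin A relative to C: A = (d + r cosθ, r sinθ); lever angle φ = atan2(r sinθ, d + r cosθ).
Differentiating tanφ: φ̇ = rω(d cosθ + r)/(d² + r² + 2dr cosθ).
d² + r² + 2dr cosθ = |CA|² = 0.0486114 m²;  d cosθ + r = +0.079498 m.
|ω_lever| = |0.0993·16.02·+0.079498| / 0.0486114 = 2.6019 rad/s.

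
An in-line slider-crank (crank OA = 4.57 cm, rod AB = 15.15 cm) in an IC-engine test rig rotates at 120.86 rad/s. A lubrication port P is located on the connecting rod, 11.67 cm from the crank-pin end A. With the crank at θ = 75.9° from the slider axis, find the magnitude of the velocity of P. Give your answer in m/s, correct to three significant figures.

ω = 120.9 rad/s.  Crank-pin speed |V_A| = rω = 5.5233 m/s, perpendicular to OA.
Rod angle: sinφ = −(r/L) sinθ ⇒ φ = -17.011°; ω_rod = −rω cosθ/√(L²−r²sin²θ) = -9.288 rad/s.
V_P = V_A + ω_rod × AP, with AP = 0.1167 m along the rod.
Components: V_Px = −rω sinθ − a·ω_rod·sinφ = -5.674 m/s;  V_Py = rω cosθ + a·ω_rod·cosφ = +0.30908 m/s.
|V_P| = √(V_Px² + V_Py²) = 5.6824 m/s.

5.68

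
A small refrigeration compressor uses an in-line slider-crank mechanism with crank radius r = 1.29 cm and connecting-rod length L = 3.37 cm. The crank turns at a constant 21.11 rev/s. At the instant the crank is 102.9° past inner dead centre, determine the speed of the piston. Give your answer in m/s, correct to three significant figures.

ω = 2π·21.1 = 132.6 rad/s
For an in-line slider-crank, x = r cosθ + √(L² − r² sin²θ), so v = −rω sinθ·[1 + r cosθ/√(L² − r² sin²θ)].
With r = 0.0129 m, L = 0.0337 m, θ = 102.9°: √(L² − r² sin²θ) = 0.031266 m.
v = −0.0129·132.6·0.97476·[1 + 0.0129·-0.22325/0.031266] = -1.5142 m/s.
|v| = 1.5142 m/s.

1.51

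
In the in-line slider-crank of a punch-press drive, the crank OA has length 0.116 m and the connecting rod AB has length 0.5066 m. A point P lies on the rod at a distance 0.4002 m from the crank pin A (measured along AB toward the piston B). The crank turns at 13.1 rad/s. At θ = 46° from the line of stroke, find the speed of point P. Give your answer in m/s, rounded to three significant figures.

ω = 13.1 rad/s.  Crank-pin speed |V_A| = rω = 1.5196 m/s, perpendicular to OA.
Rod angle: sinφ = −(r/L) sinθ ⇒ φ = -9.481°; ω_rod = −rω cosθ/√(L²−r²sin²θ) = -2.1126 rad/s.
V_P = V_A + ω_rod × AP, with AP = 0.4002 m along the rod.
Components: V_Px = −rω sinθ − a·ω_rod·sinφ = -1.2324 m/s;  V_Py = rω cosθ + a·ω_rod·cosφ = +0.22171 m/s.
|V_P| = √(V_Px² + V_Py²) = 1.2521 m/s.

1.25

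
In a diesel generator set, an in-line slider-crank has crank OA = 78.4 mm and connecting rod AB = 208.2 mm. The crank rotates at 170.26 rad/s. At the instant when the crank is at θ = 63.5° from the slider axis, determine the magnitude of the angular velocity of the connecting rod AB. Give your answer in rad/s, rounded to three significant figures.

30.4

ω = 170.3 rad/s
The rod makes angle φ with the slider axis where L sinφ = r sinθ; differentiating, L cosφ·φ̇ = r ω cosθ.
L cosφ = √(L² − r² sin²θ) = 0.19602 m.
|ω_rod| = r ω |cosθ| / √(L² − r² sin²θ) = 0.0784·170.3·0.44620/0.19602 = 30.385 rad/s.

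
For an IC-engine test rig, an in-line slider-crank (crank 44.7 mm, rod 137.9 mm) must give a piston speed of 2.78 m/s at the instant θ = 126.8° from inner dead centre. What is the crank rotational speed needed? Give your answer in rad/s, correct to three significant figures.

97.2

For an in-line slider-crank, |v_piston| = rω|sinθ|·[1 + r cosθ/√(L² − r² sin²θ)].
With r = 0.0447 m, L = 0.1379 m, θ = 126.8°: the bracketed kinematic factor |dx/dθ| = 0.028596 m.
ω = v/|dx/dθ| = 2.78/0.028596 = 97.216 rad/s.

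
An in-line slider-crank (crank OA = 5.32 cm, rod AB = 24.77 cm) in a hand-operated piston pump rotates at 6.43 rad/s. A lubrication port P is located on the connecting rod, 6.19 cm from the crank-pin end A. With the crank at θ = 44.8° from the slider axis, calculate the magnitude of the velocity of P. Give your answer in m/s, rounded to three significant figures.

0.310

ω = 6.43 rad/s.  Crank-pin speed |V_A| = rω = 0.34208 m/s, perpendicular to OA.
Rod angle: sinφ = −(r/L) sinθ ⇒ φ = -8.705°; ω_rod = −rω cosθ/√(L²−r²sin²θ) = -0.99134 rad/s.
V_P = V_A + ω_rod × AP, with AP = 0.0619 m along the rod.
Components: V_Px = −rω sinθ − a·ω_rod·sinφ = -0.25033 m/s;  V_Py = rω cosθ + a·ω_rod·cosφ = +0.18207 m/s.
|V_P| = √(V_Px² + V_Py²) = 0.30954 m/s.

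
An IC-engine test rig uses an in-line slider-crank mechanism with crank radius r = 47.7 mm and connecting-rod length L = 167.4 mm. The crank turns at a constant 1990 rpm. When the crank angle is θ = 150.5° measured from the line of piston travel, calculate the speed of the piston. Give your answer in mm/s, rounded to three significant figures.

3670

ω = 2π·1990/60 = 208.4 rad/s
For an in-line slider-crank, x = r cosθ + √(L² − r² sin²θ), so v = −rω sinθ·[1 + r cosθ/√(L² − r² sin²θ)].
With r = 0.0477 m, L = 0.1674 m, θ = 150.5°: √(L² − r² sin²θ) = 0.16574 m.
v = −0.0477·208.4·0.49242·[1 + 0.0477·-0.87036/0.16574] = -3.6688 m/s.
|v| = 3.6688 m/s = 3668.8 mm/s.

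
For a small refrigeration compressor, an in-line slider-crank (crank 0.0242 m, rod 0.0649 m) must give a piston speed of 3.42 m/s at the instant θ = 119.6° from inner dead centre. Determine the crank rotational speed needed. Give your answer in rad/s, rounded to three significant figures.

202

For an in-line slider-crank, |v_piston| = rω|sinθ|·[1 + r cosθ/√(L² − r² sin²θ)].
With r = 0.0242 m, L = 0.0649 m, θ = 119.6°: the bracketed kinematic factor |dx/dθ| = 0.016945 m.
ω = v/|dx/dθ| = 3.42/0.016945 = 201.83 rad/s.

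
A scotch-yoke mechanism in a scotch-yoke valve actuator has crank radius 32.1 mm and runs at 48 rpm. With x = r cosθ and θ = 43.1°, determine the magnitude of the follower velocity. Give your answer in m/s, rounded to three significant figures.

0.110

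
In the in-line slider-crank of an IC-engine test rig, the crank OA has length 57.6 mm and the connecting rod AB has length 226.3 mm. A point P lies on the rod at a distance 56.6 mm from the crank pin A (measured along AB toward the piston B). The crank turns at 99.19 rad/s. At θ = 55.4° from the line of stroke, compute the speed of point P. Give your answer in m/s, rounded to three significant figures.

5.45

ω = 99.19 rad/s.  Crank-pin speed |V_A| = rω = 5.7133 m/s, perpendicular to OA.
Rod angle: sinφ = −(r/L) sinθ ⇒ φ = -12.094°; ω_rod = −rω cosθ/√(L²−r²sin²θ) = -14.662 rad/s.
V_P = V_A + ω_rod × AP, with AP = 0.0566 m along the rod.
Components: V_Px = −rω sinθ − a·ω_rod·sinφ = -4.8767 m/s;  V_Py = rω cosθ + a·ω_rod·cosφ = +2.4329 m/s.
|V_P| = √(V_Px² + V_Py²) = 5.4499 m/s.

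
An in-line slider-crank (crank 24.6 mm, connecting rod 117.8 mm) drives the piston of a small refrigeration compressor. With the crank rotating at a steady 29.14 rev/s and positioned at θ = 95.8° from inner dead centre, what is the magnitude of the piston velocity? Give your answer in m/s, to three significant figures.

4.38

ω = 2π·29.1 = 183.1 rad/s
For an in-line slider-crank, x = r cosθ + √(L² − r² sin²θ), so v = −rω sinθ·[1 + r cosθ/√(L² − r² sin²θ)].
With r = 0.0246 m, L = 0.1178 m, θ = 95.8°: √(L² − r² sin²θ) = 0.11523 m.
v = −0.0246·183.1·0.99488·[1 + 0.0246·-0.10106/0.11523] = -4.3843 m/s.
|v| = 4.3843 m/s.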